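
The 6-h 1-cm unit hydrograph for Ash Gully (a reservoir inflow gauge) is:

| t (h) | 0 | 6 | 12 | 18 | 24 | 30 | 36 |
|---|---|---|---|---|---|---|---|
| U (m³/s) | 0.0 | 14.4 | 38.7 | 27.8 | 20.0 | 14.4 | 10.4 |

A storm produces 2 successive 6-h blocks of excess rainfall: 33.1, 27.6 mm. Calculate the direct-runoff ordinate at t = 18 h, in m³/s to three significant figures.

By discrete convolution, Q_j = Σ (P_i / 10 mm) · U_{j−i}.
At t = 18 h (j=3): Q = (33.1/10)·27.8 + (27.6/10)·38.7 = 199 m³/s.

Q ≈ 199 m³/s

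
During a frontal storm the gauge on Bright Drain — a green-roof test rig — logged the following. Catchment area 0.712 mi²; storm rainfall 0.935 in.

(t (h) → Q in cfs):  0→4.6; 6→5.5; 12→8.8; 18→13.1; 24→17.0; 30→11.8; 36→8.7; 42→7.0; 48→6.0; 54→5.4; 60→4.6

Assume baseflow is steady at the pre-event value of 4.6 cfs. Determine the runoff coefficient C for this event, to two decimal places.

ΣQ_DR = 41.90 cfs; V = ΣQ_DR·Δt = 9.050 × 10^5 ft³.
Runoff depth d = V / A = 0.5471 in.
C = d / P = 0.5471 / 0.935 = 0.59.

C ≈ 0.59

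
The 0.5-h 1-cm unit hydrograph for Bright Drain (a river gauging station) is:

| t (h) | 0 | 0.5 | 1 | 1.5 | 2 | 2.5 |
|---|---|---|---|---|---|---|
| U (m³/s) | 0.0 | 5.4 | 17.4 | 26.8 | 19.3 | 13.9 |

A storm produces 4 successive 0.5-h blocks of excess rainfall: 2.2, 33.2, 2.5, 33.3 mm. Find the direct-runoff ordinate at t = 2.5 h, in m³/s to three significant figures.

Q ≈ 132 m³/s

By discrete convolution, Q_j = Σ (P_i / 10 mm) · U_{j−i}.
At t = 2.5 h (j=5): Q = (2.2/10)·13.9 + (33.2/10)·19.3 + (2.5/10)·26.8 + (33.3/10)·17.4 = 132 m³/s.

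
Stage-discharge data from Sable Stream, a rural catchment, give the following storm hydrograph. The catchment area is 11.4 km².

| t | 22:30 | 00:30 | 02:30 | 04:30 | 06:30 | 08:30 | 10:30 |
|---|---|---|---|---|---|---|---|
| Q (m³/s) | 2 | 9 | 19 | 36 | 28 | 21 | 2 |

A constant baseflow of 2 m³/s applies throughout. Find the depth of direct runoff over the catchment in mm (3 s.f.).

Direct runoff: 0.0, 7.0, 17.0, 34.0, 26.0, 19.0, 0.0 m³/s; ΣQ_DR = 103.0 m³/s.
V = ΣQ_DR · Δt = 103.0 × 7200 s = 7.416 × 10^5 m³.
Over A = 11.4 km², depth = V / A = 65.1 mm.

d ≈ 65.1 mm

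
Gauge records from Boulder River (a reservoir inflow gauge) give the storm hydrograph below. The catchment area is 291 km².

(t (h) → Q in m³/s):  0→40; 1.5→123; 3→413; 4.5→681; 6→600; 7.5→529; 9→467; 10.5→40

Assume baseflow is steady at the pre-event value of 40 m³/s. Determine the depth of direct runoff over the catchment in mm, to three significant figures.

d ≈ 47.7 mm

Direct runoff: 0.0, 83.0, 373.0, 641.0, 560.0, 489.0, 427.0, 0.0 m³/s; ΣQ_DR = 2573 m³/s.
V = ΣQ_DR · Δt = 2573 × 5400 s = 1.389 × 10^7 m³.
Over A = 291 km², depth = V / A = 47.7 mm.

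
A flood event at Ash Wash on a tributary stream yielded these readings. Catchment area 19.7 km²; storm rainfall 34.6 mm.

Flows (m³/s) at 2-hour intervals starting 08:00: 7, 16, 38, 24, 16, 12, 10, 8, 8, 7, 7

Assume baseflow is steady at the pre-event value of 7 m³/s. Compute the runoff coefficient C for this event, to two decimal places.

ΣQ_DR = 76.00 m³/s; V = ΣQ_DR·Δt = 5.472 × 10^5 m³.
Runoff depth d = V / A = 27.78 mm.
C = d / P = 27.78 / 34.6 = 0.80.

C ≈ 0.80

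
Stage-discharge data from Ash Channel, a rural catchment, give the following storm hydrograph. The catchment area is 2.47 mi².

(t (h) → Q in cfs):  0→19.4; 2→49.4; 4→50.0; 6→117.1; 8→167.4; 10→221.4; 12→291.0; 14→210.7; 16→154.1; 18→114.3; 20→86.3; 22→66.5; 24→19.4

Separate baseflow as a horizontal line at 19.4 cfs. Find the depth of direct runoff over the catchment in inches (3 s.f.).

Direct runoff: 0.0, 30.0, 30.6, 97.7, 148.0, 202.0, 271.6, 191.3, 134.7, 94.9, 66.9, 47.1, 0.0 cfs; ΣQ_DR = 1315 cfs.
V = ΣQ_DR · Δt = 1315 × 7200 s = 9.467 × 10^6 ft³.
Over A = 2.47 mi², depth = V / A = 1.65 in.

d ≈ 1.65 in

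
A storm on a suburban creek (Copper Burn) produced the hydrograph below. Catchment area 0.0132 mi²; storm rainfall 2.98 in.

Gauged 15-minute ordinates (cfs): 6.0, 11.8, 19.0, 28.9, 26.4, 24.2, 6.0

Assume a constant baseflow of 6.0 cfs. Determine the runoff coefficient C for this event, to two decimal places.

ΣQ_DR = 80.30 cfs; V = ΣQ_DR·Δt = 72270 ft³.
Runoff depth d = V / A = 2.357 in.
C = d / P = 2.357 / 2.98 = 0.79.

C ≈ 0.79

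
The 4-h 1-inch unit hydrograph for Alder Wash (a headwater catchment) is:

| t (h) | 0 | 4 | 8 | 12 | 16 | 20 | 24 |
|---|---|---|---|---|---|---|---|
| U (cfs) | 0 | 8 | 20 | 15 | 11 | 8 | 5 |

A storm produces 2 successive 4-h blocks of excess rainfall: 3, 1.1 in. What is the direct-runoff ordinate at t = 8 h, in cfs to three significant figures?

Q ≈ 68.8 cfs

By discrete convolution, Q_j = Σ (P_i / 1 in) · U_{j−i}.
At t = 8 h (j=2): Q = (3/1)·20 + (1.1/1)·8 = 68.8 cfs.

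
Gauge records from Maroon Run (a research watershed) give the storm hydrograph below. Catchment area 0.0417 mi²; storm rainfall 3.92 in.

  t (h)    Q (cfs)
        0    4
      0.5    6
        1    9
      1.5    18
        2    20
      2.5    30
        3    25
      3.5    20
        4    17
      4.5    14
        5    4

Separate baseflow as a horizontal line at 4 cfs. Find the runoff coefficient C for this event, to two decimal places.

ΣQ_DR = 123.0 cfs; V = ΣQ_DR·Δt = 2.214 × 10^5 ft³.
Runoff depth d = V / A = 2.285 in.
C = d / P = 2.285 / 3.92 = 0.58.

C ≈ 0.58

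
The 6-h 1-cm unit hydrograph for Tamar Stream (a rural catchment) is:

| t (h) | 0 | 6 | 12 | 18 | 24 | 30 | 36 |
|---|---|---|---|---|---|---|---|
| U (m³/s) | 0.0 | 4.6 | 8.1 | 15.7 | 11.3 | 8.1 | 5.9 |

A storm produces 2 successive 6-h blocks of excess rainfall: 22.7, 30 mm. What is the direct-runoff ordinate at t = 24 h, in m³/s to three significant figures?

By discrete convolution, Q_j = Σ (P_i / 10 mm) · U_{j−i}.
At t = 24 h (j=4): Q = (22.7/10)·11.3 + (30/10)·15.7 = 72.8 m³/s.

Q ≈ 72.8 m³/s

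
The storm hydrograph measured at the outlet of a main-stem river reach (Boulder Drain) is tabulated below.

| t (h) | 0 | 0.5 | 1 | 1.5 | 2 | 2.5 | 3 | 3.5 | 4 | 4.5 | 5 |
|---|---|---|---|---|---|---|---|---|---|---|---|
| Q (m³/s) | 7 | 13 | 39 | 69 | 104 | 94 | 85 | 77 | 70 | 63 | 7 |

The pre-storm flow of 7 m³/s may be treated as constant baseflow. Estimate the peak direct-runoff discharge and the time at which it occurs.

Q_p = 97.0 m³/s at t = 2 h

Subtracting baseflow gives direct-runoff ordinates: 0.0, 6.0, 32.0, 62.0, 97.0, 87.0, 78.0, 70.0, 63.0, 56.0, 0.0 m³/s.
The maximum is 97.0 m³/s, occurring at the reading for t = 2 h.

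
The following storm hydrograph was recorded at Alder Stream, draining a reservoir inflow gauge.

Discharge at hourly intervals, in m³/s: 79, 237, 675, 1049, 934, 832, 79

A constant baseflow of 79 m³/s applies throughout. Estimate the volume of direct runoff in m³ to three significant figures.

V ≈ 1.20 × 10^7 m³

Direct-runoff ordinates (Q − Q_b): 0.0, 158.0, 596.0, 970.0, 855.0, 753.0, 0.0 m³/s.
ΣQ_DR = 3332 m³/s.
With Δt = 1 h = 3600 s, V = ΣQ_DR · Δt = 3332 × 3600 = 1.20 × 10^7 m³.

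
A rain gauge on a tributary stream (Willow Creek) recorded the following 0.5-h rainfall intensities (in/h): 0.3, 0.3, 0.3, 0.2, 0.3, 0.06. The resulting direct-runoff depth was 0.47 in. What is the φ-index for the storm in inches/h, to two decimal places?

Only the 5 blocks with intensity above φ contribute runoff: 0.3, 0.3, 0.3, 0.2, 0.3 in/h.
Σ(I−φ)·Δt = d  ⇒  (0.3+0.3+0.3+0.2+0.3 − 5φ)·0.5 = 0.47
φ = (1.400 − 0.47/0.5) / 5 = 0.09 in/h.

φ ≈ 0.09 in/h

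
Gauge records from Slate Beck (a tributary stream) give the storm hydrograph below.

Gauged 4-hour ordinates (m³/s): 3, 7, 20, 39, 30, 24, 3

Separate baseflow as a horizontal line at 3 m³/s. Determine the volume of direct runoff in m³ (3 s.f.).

V ≈ 1.51 × 10^6 m³

Direct-runoff ordinates (Q − Q_b): 0.0, 4.0, 17.0, 36.0, 27.0, 21.0, 0.0 m³/s.
ΣQ_DR = 105.0 m³/s.
With Δt = 4 h = 14400 s, V = ΣQ_DR · Δt = 105.0 × 14400 = 1.51 × 10^6 m³.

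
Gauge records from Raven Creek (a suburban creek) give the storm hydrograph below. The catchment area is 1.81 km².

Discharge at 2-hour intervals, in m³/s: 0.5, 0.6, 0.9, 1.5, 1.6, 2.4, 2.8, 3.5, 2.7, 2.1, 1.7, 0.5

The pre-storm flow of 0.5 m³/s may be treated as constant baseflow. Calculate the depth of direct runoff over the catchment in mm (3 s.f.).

d ≈ 58.9 mm

Direct runoff: 0.0, 0.1, 0.4, 1.0, 1.1, 1.9, 2.3, 3.0, 2.2, 1.6, 1.2, 0.0 m³/s; ΣQ_DR = 14.80 m³/s.
V = ΣQ_DR · Δt = 14.80 × 7200 s = 1.066 × 10^5 m³.
Over A = 1.81 km², depth = V / A = 58.9 mm.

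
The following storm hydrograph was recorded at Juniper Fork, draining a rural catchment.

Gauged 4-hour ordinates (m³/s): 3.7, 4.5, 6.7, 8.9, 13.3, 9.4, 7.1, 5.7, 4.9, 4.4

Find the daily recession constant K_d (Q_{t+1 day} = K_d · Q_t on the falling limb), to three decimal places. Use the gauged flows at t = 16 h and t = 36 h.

K_d ≈ 0.265

Between t = 16 h and t = 36 h the flow falls from 13.3 to 4.4 m³/s over 5×4 h = 20 h.
Per-interval ratio K = (4.4/13.3)^(1/5) = 0.8015; K_d = K^(24/4) = 0.265.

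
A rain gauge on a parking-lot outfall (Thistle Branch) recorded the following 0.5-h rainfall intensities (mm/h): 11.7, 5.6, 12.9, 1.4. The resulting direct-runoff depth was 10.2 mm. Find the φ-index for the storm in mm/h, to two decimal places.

φ ≈ 3.27 mm/h

Only the 3 blocks with intensity above φ contribute runoff: 11.7, 5.6, 12.9 mm/h.
Σ(I−φ)·Δt = d  ⇒  (11.7+5.6+12.9 − 3φ)·0.5 = 10.2
φ = (30.20 − 10.2/0.5) / 3 = 3.27 mm/h.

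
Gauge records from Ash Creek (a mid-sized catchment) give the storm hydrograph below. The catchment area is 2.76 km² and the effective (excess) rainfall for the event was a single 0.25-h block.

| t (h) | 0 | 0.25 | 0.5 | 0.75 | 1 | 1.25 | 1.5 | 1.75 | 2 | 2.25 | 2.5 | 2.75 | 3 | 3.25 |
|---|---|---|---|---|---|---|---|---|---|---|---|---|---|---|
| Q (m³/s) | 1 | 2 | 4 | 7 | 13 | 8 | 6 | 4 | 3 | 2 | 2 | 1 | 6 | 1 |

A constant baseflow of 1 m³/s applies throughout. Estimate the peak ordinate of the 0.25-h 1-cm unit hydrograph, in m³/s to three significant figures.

U_p ≈ 8.00 m³/s

Direct runoff: 0.0, 1.0, 3.0, 6.0, 12.0, 7.0, 5.0, 3.0, 2.0, 1.0, 1.0, 0.0, 5.0, 0.0 m³/s; ΣQ_DR = 46.00 m³/s, peak = 12.0 m³/s.
Runoff depth d = ΣQ_DR·Δt / A = 46.00 × 900 / (2.76 km²) = 15.00 mm.
The 1-cm UH is the DRH scaled by (10 mm)/d, so U_p = 12.0 × 10/15.00 = 8.00 m³/s.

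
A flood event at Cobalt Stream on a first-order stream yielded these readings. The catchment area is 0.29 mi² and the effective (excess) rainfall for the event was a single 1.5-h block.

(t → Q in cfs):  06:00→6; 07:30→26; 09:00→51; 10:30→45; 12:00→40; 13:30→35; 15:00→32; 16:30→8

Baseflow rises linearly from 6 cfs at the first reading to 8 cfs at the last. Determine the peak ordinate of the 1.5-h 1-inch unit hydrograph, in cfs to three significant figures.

Direct runoff: 0.00, 19.71, 44.43, 38.14, 32.86, 27.57, 24.29, 0.00 cfs; ΣQ_DR = 187.0 cfs, peak = 44.43 cfs.
Runoff depth d = ΣQ_DR·Δt / A = 187.0 × 5400 / (0.29 mi²) = 1.499 in.
The 1-inch UH is the DRH scaled by (1 in)/d, so U_p = 44.43 × 1/1.499 = 29.6 cfs.

U_p ≈ 29.6 cfs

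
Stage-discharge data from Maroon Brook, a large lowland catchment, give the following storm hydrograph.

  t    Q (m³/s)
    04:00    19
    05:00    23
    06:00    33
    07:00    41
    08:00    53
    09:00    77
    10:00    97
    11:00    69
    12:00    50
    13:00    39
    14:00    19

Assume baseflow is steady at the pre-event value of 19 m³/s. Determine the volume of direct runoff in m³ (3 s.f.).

Direct-runoff ordinates (Q − Q_b): 0.0, 4.0, 14.0, 22.0, 34.0, 58.0, 78.0, 50.0, 31.0, 20.0, 0.0 m³/s.
ΣQ_DR = 311.0 m³/s.
With Δt = 1 h = 3600 s, V = ΣQ_DR · Δt = 311.0 × 3600 = 1.12 × 10^6 m³.

V ≈ 1.12 × 10^6 m³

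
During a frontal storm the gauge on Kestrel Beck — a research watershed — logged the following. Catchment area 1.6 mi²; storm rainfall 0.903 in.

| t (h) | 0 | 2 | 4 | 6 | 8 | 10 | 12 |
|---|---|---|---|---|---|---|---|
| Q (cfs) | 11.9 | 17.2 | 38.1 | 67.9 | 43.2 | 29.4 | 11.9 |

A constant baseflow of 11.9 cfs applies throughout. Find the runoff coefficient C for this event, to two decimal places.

C ≈ 0.29

ΣQ_DR = 136.3 cfs; V = ΣQ_DR·Δt = 9.814 × 10^5 ft³.
Runoff depth d = V / A = 0.2640 in.
C = d / P = 0.2640 / 0.903 = 0.29.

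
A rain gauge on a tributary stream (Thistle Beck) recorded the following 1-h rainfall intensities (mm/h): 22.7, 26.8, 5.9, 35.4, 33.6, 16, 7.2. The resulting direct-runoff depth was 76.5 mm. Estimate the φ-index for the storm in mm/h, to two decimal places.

φ ≈ 11.60 mm/h

Only the 5 blocks with intensity above φ contribute runoff: 22.7, 26.8, 35.4, 33.6, 16 mm/h.
Σ(I−φ)·Δt = d  ⇒  (22.7+26.8+35.4+33.6+16 − 5φ)·1 = 76.5
φ = (134.5 − 76.5/1) / 5 = 11.60 mm/h.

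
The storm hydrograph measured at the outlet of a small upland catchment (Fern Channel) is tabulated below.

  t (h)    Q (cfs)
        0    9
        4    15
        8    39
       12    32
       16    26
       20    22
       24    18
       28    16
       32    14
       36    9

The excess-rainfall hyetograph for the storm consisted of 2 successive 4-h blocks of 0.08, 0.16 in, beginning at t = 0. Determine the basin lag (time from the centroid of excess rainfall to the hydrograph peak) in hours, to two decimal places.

Centroid of excess rainfall: t_c = Σ P_i·t̄_i / ΣP_i = 4.6667 h (block centres at 2, 6 h).
Hydrograph peak occurs at t = 8 h, so basin lag t_L = 8 − 4.6667 = 3.33 h.

t_L ≈ 3.33 h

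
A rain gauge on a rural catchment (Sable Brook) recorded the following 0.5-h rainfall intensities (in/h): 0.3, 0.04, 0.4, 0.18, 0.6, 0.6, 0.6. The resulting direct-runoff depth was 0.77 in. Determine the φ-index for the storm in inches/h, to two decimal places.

Only the 5 blocks with intensity above φ contribute runoff: 0.3, 0.4, 0.6, 0.6, 0.6 in/h.
Σ(I−φ)·Δt = d  ⇒  (0.3+0.4+0.6+0.6+0.6 − 5φ)·0.5 = 0.77
φ = (2.500 − 0.77/0.5) / 5 = 0.19 in/h.

φ ≈ 0.19 in/h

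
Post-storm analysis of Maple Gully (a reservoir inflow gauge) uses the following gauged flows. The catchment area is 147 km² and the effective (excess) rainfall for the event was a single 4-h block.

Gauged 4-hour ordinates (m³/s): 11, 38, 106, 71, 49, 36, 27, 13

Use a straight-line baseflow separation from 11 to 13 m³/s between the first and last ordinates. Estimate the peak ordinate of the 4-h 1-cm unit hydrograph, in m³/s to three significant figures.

U_p ≈ 37.8 m³/s

Direct runoff: 0.00, 26.71, 94.43, 59.14, 36.86, 23.57, 14.29, 0.00 m³/s; ΣQ_DR = 255.0 m³/s, peak = 94.43 m³/s.
Runoff depth d = ΣQ_DR·Δt / A = 255.0 × 14400 / (147 km²) = 24.98 mm.
The 1-cm UH is the DRH scaled by (10 mm)/d, so U_p = 94.43 × 10/24.98 = 37.8 m³/s.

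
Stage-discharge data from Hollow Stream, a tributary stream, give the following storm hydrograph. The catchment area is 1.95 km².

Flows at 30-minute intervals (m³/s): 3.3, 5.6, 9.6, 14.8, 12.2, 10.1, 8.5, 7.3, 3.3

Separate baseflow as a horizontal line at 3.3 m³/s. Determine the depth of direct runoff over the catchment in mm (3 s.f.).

Direct runoff: 0.0, 2.3, 6.3, 11.5, 8.9, 6.8, 5.2, 4.0, 0.0 m³/s; ΣQ_DR = 45.00 m³/s.
V = ΣQ_DR · Δt = 45.00 × 1800 s = 81000 m³.
Over A = 1.95 km², depth = V / A = 41.5 mm.

d ≈ 41.5 mm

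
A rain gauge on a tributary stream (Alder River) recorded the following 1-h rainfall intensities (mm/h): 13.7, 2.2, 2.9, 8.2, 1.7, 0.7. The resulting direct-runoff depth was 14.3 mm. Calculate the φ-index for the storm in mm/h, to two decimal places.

φ ≈ 3.80 mm/h

Only the 2 blocks with intensity above φ contribute runoff: 13.7, 8.2 mm/h.
Σ(I−φ)·Δt = d  ⇒  (13.7+8.2 − 2φ)·1 = 14.3
φ = (21.90 − 14.3/1) / 2 = 3.80 mm/h.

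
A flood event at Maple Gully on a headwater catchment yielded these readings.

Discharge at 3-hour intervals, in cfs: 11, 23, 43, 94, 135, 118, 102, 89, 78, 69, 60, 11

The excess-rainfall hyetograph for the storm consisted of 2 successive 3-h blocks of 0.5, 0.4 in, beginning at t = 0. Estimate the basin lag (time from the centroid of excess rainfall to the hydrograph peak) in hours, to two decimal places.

Centroid of excess rainfall: t_c = Σ P_i·t̄_i / ΣP_i = 2.8333 h (block centres at 1.5, 4.5 h).
Hydrograph peak occurs at t = 12 h, so basin lag t_L = 12 − 2.8333 = 9.17 h.

t_L ≈ 9.17 h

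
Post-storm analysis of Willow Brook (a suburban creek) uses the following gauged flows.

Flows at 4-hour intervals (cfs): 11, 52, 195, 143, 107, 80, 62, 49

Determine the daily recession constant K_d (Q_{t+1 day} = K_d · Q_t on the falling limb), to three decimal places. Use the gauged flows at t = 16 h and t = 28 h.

Between t = 16 h and t = 28 h the flow falls from 107 to 49 cfs over 3×4 h = 12 h.
Per-interval ratio K = (49/107)^(1/3) = 0.7708; K_d = K^(24/4) = 0.210.

K_d ≈ 0.210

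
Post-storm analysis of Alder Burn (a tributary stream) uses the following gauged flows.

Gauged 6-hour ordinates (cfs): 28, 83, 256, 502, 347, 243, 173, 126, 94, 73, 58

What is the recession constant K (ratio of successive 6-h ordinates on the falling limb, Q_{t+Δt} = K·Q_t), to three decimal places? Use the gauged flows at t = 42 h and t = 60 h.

K ≈ 0.772

Using the recession-limb readings at t = 42 h and t = 60 h: Q falls from 126 to 58 cfs over 3 intervals.
K = (Q₂/Q₁)^(1/3) = (58/126)^(1/3) = 0.772.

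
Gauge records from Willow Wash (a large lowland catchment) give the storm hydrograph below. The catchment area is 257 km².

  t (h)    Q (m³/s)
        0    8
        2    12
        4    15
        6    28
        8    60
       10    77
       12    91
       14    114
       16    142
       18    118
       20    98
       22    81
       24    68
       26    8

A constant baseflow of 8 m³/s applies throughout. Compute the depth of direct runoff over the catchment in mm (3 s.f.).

d ≈ 22.6 mm

Direct runoff: 0.0, 4.0, 7.0, 20.0, 52.0, 69.0, 83.0, 106.0, 134.0, 110.0, 90.0, 73.0, 60.0, 0.0 m³/s; ΣQ_DR = 808.0 m³/s.
V = ΣQ_DR · Δt = 808.0 × 7200 s = 5.818 × 10^6 m³.
Over A = 257 km², depth = V / A = 22.6 mm.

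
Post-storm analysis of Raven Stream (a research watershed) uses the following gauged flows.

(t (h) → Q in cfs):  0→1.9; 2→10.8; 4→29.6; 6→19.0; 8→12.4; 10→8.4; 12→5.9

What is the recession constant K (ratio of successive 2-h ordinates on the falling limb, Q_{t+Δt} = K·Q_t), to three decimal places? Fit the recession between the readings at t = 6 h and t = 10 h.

K ≈ 0.665

Using the recession-limb readings at t = 6 h and t = 10 h: Q falls from 19.0 to 8.4 cfs over 2 intervals.
K = (Q₂/Q₁)^(1/2) = (8.4/19.0)^(1/2) = 0.665.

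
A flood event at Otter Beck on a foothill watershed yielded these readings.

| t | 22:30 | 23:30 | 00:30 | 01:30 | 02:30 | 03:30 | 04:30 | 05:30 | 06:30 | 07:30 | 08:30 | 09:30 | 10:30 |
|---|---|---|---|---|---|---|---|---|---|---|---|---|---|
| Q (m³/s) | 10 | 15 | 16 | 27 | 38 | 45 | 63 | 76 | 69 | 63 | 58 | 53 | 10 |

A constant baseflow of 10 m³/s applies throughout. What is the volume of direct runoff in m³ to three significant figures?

Direct-runoff ordinates (Q − Q_b): 0.0, 5.0, 6.0, 17.0, 28.0, 35.0, 53.0, 66.0, 59.0, 53.0, 48.0, 43.0, 0.0 m³/s.
ΣQ_DR = 413.0 m³/s.
With Δt = 1 h = 3600 s, V = ΣQ_DR · Δt = 413.0 × 3600 = 1.49 × 10^6 m³.

V ≈ 1.49 × 10^6 m³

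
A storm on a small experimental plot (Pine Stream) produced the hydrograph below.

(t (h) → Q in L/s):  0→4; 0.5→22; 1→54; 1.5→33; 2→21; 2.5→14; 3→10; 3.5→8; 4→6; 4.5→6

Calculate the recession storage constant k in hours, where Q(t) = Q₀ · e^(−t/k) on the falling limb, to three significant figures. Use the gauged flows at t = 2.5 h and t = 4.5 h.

On the falling limb, Q drops from 14 to 6 L/s between t = 2.5 h and t = 4.5 h (Δt = 2 h).
k = −Δt / ln(Q₂/Q₁) = −2 / ln(6/14) = 2.36 h.

k ≈ 2.36 h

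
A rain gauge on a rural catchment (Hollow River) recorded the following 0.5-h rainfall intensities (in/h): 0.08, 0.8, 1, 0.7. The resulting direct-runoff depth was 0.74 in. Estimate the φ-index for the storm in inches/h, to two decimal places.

Only the 3 blocks with intensity above φ contribute runoff: 0.8, 1, 0.7 in/h.
Σ(I−φ)·Δt = d  ⇒  (0.8+1+0.7 − 3φ)·0.5 = 0.74
φ = (2.500 − 0.74/0.5) / 3 = 0.34 in/h.

φ ≈ 0.34 in/h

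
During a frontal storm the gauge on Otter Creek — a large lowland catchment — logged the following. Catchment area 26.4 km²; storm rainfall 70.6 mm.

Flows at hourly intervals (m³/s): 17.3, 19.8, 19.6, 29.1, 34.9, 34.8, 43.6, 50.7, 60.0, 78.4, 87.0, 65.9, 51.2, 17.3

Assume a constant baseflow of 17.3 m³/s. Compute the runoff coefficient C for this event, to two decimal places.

C ≈ 0.71

ΣQ_DR = 367.4 m³/s; V = ΣQ_DR·Δt = 1.323 × 10^6 m³.
Runoff depth d = V / A = 50.10 mm.
C = d / P = 50.10 / 70.6 = 0.71.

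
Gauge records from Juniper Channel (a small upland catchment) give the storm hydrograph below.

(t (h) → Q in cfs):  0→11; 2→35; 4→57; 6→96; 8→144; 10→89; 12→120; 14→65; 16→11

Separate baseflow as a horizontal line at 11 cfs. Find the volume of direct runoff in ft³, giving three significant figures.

V ≈ 3.81 × 10^6 ft³

Direct-runoff ordinates (Q − Q_b): 0.0, 24.0, 46.0, 85.0, 133.0, 78.0, 109.0, 54.0, 0.0 cfs.
ΣQ_DR = 529.0 cfs.
With Δt = 2 h = 7200 s, V = ΣQ_DR · Δt = 529.0 × 7200 = 3.81 × 10^6 ft³.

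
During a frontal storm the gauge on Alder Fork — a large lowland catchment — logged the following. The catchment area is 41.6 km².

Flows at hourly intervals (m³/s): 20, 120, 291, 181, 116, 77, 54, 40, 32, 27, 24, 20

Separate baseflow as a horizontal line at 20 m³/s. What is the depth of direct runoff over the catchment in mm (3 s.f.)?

Direct runoff: 0.0, 100.0, 271.0, 161.0, 96.0, 57.0, 34.0, 20.0, 12.0, 7.0, 4.0, 0.0 m³/s; ΣQ_DR = 762.0 m³/s.
V = ΣQ_DR · Δt = 762.0 × 3600 s = 2.743 × 10^6 m³.
Over A = 41.6 km², depth = V / A = 65.9 mm.

d ≈ 65.9 mm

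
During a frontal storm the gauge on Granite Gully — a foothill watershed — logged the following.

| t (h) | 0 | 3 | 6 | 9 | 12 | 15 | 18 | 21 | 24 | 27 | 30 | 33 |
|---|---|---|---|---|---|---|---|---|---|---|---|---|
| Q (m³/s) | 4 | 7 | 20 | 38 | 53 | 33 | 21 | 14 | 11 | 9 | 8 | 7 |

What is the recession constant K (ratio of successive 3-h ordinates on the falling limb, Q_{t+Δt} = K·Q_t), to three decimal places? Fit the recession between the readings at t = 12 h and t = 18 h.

Using the recession-limb readings at t = 12 h and t = 18 h: Q falls from 53 to 21 m³/s over 2 intervals.
K = (Q₂/Q₁)^(1/2) = (21/53)^(1/2) = 0.629.

K ≈ 0.629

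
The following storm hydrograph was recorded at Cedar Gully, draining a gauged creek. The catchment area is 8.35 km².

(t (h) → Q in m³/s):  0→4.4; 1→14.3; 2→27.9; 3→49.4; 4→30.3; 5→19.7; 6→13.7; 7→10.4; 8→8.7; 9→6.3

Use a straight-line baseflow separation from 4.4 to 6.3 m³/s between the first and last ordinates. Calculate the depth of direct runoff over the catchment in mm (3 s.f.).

Direct runoff: 0.00, 9.69, 23.08, 44.37, 25.06, 14.24, 8.03, 4.52, 2.61, 0.00 m³/s; ΣQ_DR = 131.6 m³/s.
V = ΣQ_DR · Δt = 131.6 × 3600 s = 4.738 × 10^5 m³.
Over A = 8.35 km², depth = V / A = 56.7 mm.

d ≈ 56.7 mm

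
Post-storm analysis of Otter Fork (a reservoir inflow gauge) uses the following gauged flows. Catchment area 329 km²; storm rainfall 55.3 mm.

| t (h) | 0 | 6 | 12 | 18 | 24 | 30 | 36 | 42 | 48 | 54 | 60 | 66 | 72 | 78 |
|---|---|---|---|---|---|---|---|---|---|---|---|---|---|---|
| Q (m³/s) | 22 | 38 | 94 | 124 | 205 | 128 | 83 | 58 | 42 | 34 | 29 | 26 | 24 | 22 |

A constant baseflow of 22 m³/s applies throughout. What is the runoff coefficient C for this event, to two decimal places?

C ≈ 0.74

ΣQ_DR = 621.0 m³/s; V = ΣQ_DR·Δt = 1.341 × 10^7 m³.
Runoff depth d = V / A = 40.77 mm.
C = d / P = 40.77 / 55.3 = 0.74.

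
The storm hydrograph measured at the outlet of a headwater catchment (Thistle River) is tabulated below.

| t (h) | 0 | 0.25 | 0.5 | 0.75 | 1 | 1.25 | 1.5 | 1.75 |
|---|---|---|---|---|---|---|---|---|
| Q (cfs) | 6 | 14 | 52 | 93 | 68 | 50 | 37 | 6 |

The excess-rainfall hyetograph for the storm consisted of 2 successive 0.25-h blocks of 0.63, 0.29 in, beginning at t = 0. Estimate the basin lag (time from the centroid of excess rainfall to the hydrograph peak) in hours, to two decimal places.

Centroid of excess rainfall: t_c = Σ P_i·t̄_i / ΣP_i = 0.2038 h (block centres at 0.125, 0.375 h).
Hydrograph peak occurs at t = 0.75 h, so basin lag t_L = 0.75 − 0.2038 = 0.55 h.

t_L ≈ 0.55 h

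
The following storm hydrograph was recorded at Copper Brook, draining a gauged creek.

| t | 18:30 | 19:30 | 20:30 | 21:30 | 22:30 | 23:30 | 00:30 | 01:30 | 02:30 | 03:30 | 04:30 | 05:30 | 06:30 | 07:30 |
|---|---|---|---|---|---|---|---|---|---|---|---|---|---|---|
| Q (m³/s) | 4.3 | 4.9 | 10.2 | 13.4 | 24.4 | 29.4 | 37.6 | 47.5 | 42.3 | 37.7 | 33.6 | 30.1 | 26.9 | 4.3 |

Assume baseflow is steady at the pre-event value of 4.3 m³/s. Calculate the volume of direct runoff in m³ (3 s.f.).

V ≈ 1.03 × 10^6 m³

Direct-runoff ordinates (Q − Q_b): 0.0, 0.6, 5.9, 9.1, 20.1, 25.1, 33.3, 43.2, 38.0, 33.4, 29.3, 25.8, 22.6, 0.0 m³/s.
ΣQ_DR = 286.4 m³/s.
With Δt = 1 h = 3600 s, V = ΣQ_DR · Δt = 286.4 × 3600 = 1.03 × 10^6 m³.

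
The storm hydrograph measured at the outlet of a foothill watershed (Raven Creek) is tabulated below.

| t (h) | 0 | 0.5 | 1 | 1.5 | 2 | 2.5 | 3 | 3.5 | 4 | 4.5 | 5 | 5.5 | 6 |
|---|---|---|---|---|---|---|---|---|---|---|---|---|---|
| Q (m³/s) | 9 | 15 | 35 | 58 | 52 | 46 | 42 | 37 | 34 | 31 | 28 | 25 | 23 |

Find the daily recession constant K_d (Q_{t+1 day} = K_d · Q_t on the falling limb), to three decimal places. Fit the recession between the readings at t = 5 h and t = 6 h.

K_d ≈ 0.009

Between t = 5 h and t = 6 h the flow falls from 28 to 23 m³/s over 2×0.5 h = 1 h.
Per-interval ratio K = (23/28)^(1/2) = 0.9063; K_d = K^(24/0.5) = 0.009.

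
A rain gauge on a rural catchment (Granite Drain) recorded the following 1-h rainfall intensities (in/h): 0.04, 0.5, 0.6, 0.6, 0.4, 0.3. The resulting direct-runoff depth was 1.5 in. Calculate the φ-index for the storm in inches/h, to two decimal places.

Only the 5 blocks with intensity above φ contribute runoff: 0.5, 0.6, 0.6, 0.4, 0.3 in/h.
Σ(I−φ)·Δt = d  ⇒  (0.5+0.6+0.6+0.4+0.3 − 5φ)·1 = 1.5
φ = (2.400 − 1.5/1) / 5 = 0.18 in/h.

φ ≈ 0.18 in/h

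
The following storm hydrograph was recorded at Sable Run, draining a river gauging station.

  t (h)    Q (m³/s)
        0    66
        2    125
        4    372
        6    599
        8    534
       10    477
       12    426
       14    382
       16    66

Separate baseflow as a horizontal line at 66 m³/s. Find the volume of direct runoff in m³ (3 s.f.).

V ≈ 1.77 × 10^7 m³

Direct-runoff ordinates (Q − Q_b): 0.0, 59.0, 306.0, 533.0, 468.0, 411.0, 360.0, 316.0, 0.0 m³/s.
ΣQ_DR = 2453 m³/s.
With Δt = 2 h = 7200 s, V = ΣQ_DR · Δt = 2453 × 7200 = 1.77 × 10^7 m³.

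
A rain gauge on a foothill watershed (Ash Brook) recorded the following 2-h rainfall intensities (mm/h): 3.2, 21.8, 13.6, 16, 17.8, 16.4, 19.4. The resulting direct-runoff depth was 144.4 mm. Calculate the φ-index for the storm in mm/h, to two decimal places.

Only the 6 blocks with intensity above φ contribute runoff: 21.8, 13.6, 16, 17.8, 16.4, 19.4 mm/h.
Σ(I−φ)·Δt = d  ⇒  (21.8+13.6+16+17.8+16.4+19.4 − 6φ)·2 = 144.4
φ = (105.0 − 144.4/2) / 6 = 5.47 mm/h.

φ ≈ 5.47 mm/h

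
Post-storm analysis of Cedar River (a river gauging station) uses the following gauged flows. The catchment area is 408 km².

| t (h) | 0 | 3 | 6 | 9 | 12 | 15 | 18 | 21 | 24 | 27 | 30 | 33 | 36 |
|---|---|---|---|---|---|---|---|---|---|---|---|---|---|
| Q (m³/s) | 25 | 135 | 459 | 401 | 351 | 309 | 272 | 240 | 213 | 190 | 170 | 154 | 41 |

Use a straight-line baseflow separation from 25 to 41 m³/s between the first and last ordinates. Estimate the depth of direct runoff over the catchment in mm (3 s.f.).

d ≈ 67.0 mm

Direct runoff: 0.00, 108.67, 431.33, 372.00, 320.67, 277.33, 239.00, 205.67, 177.33, 153.00, 131.67, 114.33, 0.00 m³/s; ΣQ_DR = 2531 m³/s.
V = ΣQ_DR · Δt = 2531 × 10800 s = 2.733 × 10^7 m³.
Over A = 408 km², depth = V / A = 67.0 mm.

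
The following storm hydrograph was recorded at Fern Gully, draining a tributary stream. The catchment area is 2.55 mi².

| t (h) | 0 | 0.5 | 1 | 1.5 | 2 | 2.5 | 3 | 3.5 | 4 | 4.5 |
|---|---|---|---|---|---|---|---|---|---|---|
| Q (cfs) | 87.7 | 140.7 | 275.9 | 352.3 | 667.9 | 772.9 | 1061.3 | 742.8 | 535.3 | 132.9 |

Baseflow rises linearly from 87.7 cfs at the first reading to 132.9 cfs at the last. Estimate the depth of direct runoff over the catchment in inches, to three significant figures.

Direct runoff: 0.00, 47.98, 178.16, 249.53, 560.11, 660.09, 943.47, 619.94, 407.42, 0.00 cfs; ΣQ_DR = 3667 cfs.
V = ΣQ_DR · Δt = 3667 × 1800 s = 6.600 × 10^6 ft³.
Over A = 2.55 mi², depth = V / A = 1.11 in.

d ≈ 1.11 in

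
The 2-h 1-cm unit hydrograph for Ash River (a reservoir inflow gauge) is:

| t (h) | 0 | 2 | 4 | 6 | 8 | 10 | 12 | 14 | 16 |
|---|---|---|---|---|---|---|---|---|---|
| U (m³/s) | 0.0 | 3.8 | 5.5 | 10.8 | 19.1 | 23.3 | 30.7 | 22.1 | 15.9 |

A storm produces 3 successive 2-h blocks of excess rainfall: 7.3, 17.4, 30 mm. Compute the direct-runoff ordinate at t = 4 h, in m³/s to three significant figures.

By discrete convolution, Q_j = Σ (P_i / 10 mm) · U_{j−i}.
At t = 4 h (j=2): Q = (7.3/10)·5.5 + (17.4/10)·3.8 + (30/10)·0.0 = 10.6 m³/s.

Q ≈ 10.6 m³/s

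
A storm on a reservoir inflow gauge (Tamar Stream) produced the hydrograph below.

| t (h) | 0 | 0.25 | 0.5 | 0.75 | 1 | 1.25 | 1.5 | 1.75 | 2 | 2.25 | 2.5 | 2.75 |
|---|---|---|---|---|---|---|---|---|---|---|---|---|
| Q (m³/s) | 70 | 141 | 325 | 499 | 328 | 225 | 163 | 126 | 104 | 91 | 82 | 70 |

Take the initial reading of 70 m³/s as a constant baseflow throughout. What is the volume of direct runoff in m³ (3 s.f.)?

Direct-runoff ordinates (Q − Q_b): 0.0, 71.0, 255.0, 429.0, 258.0, 155.0, 93.0, 56.0, 34.0, 21.0, 12.0, 0.0 m³/s.
ΣQ_DR = 1384 m³/s.
With Δt = 0.25 h = 900 s, V = ΣQ_DR · Δt = 1384 × 900 = 1.25 × 10^6 m³.

V ≈ 1.25 × 10^6 m³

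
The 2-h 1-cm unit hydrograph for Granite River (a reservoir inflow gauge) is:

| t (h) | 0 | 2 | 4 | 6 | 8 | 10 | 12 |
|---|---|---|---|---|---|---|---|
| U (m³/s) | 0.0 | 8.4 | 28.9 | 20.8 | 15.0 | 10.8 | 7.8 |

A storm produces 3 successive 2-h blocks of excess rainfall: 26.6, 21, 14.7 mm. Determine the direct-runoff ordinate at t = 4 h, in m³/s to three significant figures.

By discrete convolution, Q_j = Σ (P_i / 10 mm) · U_{j−i}.
At t = 4 h (j=2): Q = (26.6/10)·28.9 + (21/10)·8.4 + (14.7/10)·0.0 = 94.5 m³/s.

Q ≈ 94.5 m³/s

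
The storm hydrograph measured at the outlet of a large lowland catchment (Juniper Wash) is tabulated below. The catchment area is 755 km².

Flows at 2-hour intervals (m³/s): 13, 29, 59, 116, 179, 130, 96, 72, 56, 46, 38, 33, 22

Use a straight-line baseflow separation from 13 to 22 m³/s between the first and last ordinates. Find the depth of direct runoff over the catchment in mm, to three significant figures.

d ≈ 6.31 mm

Direct runoff: 0.00, 15.25, 44.50, 100.75, 163.00, 113.25, 78.50, 53.75, 37.00, 26.25, 17.50, 11.75, 0.00 m³/s; ΣQ_DR = 661.5 m³/s.
V = ΣQ_DR · Δt = 661.5 × 7200 s = 4.763 × 10^6 m³.
Over A = 755 km², depth = V / A = 6.31 mm.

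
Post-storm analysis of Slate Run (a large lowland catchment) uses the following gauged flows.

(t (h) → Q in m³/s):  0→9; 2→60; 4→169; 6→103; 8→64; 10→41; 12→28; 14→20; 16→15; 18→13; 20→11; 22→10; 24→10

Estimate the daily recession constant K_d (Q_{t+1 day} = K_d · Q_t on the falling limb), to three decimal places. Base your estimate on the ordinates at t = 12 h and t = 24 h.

K_d ≈ 0.128

Between t = 12 h and t = 24 h the flow falls from 28 to 10 m³/s over 6×2 h = 12 h.
Per-interval ratio K = (10/28)^(1/6) = 0.8423; K_d = K^(24/2) = 0.128.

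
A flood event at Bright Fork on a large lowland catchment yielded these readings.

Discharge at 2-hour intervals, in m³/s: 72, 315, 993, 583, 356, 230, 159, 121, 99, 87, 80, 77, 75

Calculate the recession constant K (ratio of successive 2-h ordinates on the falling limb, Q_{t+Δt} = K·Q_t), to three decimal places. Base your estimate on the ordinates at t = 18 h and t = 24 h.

Using the recession-limb readings at t = 18 h and t = 24 h: Q falls from 87 to 75 m³/s over 3 intervals.
K = (Q₂/Q₁)^(1/3) = (75/87)^(1/3) = 0.952.

K ≈ 0.952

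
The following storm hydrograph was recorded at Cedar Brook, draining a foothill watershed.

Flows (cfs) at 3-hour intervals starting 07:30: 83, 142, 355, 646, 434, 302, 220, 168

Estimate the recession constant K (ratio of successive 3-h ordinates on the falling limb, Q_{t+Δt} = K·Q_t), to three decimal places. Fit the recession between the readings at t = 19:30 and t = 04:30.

Using the recession-limb readings at t = 19:30 and t = 04:30: Q falls from 434 to 168 cfs over 3 intervals.
K = (Q₂/Q₁)^(1/3) = (168/434)^(1/3) = 0.729.

K ≈ 0.729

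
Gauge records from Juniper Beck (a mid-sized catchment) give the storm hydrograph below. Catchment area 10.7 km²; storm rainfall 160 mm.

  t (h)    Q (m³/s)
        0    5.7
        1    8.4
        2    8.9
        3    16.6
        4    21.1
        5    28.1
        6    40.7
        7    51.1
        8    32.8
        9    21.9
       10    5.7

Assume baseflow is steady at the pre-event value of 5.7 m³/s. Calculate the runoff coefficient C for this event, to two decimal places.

ΣQ_DR = 178.3 m³/s; V = ΣQ_DR·Δt = 6.419 × 10^5 m³.
Runoff depth d = V / A = 59.99 mm.
C = d / P = 59.99 / 160 = 0.37.

C ≈ 0.37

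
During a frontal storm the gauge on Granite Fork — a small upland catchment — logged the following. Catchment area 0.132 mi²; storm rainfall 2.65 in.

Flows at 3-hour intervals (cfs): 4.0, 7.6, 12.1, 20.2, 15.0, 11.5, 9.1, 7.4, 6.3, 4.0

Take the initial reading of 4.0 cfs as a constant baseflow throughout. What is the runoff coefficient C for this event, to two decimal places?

ΣQ_DR = 57.20 cfs; V = ΣQ_DR·Δt = 6.178 × 10^5 ft³.
Runoff depth d = V / A = 2.014 in.
C = d / P = 2.014 / 2.65 = 0.76.

C ≈ 0.76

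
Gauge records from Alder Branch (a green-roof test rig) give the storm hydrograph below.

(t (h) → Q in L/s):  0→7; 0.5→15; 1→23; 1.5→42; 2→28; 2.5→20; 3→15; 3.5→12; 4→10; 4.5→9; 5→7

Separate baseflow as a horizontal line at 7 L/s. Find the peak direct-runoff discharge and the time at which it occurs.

Subtracting baseflow gives direct-runoff ordinates: 0.0, 8.0, 16.0, 35.0, 21.0, 13.0, 8.0, 5.0, 3.0, 2.0, 0.0 L/s.
The maximum is 35.0 L/s, occurring at the reading for t = 1.5 h.

Q_p = 35.0 L/s at t = 1.5 h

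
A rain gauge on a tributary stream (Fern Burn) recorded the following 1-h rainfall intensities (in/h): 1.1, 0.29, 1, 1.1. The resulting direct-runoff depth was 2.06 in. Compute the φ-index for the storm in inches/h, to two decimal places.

Only the 3 blocks with intensity above φ contribute runoff: 1.1, 1, 1.1 in/h.
Σ(I−φ)·Δt = d  ⇒  (1.1+1+1.1 − 3φ)·1 = 2.06
φ = (3.200 − 2.06/1) / 3 = 0.38 in/h.

φ ≈ 0.38 in/h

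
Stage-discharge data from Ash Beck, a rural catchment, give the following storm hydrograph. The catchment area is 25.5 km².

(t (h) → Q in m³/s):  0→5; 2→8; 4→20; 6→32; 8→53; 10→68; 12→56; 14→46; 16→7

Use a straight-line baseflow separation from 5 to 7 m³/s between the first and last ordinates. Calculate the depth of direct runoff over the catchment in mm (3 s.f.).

d ≈ 68.0 mm

Direct runoff: 0.00, 2.75, 14.50, 26.25, 47.00, 61.75, 49.50, 39.25, 0.00 m³/s; ΣQ_DR = 241.0 m³/s.
V = ΣQ_DR · Δt = 241.0 × 7200 s = 1.735 × 10^6 m³.
Over A = 25.5 km², depth = V / A = 68.0 mm.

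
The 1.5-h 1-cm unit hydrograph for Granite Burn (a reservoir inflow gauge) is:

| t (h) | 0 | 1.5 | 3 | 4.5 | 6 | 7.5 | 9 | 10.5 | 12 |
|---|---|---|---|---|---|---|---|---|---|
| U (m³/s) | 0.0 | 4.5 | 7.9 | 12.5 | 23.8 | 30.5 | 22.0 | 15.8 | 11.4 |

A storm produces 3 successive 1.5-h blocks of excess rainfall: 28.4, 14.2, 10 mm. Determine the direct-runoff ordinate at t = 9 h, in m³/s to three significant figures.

Q ≈ 130 m³/s

By discrete convolution, Q_j = Σ (P_i / 10 mm) · U_{j−i}.
At t = 9 h (j=6): Q = (28.4/10)·22.0 + (14.2/10)·30.5 + (10/10)·23.8 = 130 m³/s.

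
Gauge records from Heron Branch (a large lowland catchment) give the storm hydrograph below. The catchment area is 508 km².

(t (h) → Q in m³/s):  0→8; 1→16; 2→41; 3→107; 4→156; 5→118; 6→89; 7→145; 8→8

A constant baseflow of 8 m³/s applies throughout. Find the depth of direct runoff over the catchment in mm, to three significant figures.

Direct runoff: 0.0, 8.0, 33.0, 99.0, 148.0, 110.0, 81.0, 137.0, 0.0 m³/s; ΣQ_DR = 616.0 m³/s.
V = ΣQ_DR · Δt = 616.0 × 3600 s = 2.218 × 10^6 m³.
Over A = 508 km², depth = V / A = 4.37 mm.

d ≈ 4.37 mm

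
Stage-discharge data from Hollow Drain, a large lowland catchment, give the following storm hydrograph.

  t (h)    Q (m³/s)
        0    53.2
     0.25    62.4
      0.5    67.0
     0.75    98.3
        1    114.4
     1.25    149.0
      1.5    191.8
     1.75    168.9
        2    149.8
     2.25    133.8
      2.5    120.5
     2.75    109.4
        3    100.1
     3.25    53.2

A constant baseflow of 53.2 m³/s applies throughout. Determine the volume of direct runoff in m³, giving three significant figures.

V ≈ 7.44 × 10^5 m³

Direct-runoff ordinates (Q − Q_b): 0.0, 9.2, 13.8, 45.1, 61.2, 95.8, 138.6, 115.7, 96.6, 80.6, 67.3, 56.2, 46.9, 0.0 m³/s.
ΣQ_DR = 827.0 m³/s.
With Δt = 0.25 h = 900 s, V = ΣQ_DR · Δt = 827.0 × 900 = 7.44 × 10^5 m³.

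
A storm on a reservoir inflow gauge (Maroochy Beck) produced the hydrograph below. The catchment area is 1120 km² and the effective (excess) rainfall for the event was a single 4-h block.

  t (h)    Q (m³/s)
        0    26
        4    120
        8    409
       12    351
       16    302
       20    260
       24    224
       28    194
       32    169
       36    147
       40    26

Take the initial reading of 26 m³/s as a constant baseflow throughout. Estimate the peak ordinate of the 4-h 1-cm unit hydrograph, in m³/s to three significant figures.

U_p ≈ 153 m³/s

Direct runoff: 0.0, 94.0, 383.0, 325.0, 276.0, 234.0, 198.0, 168.0, 143.0, 121.0, 0.0 m³/s; ΣQ_DR = 1942 m³/s, peak = 383.0 m³/s.
Runoff depth d = ΣQ_DR·Δt / A = 1942 × 14400 / (1120 km²) = 24.97 mm.
The 1-cm UH is the DRH scaled by (10 mm)/d, so U_p = 383.0 × 10/24.97 = 153 m³/s.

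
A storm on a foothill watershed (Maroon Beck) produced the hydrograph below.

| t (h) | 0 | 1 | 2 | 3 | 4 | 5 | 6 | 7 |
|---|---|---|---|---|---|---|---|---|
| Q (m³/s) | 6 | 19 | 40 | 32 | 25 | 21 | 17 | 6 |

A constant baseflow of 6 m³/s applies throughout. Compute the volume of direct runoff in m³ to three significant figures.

Direct-runoff ordinates (Q − Q_b): 0.0, 13.0, 34.0, 26.0, 19.0, 15.0, 11.0, 0.0 m³/s.
ΣQ_DR = 118.0 m³/s.
With Δt = 1 h = 3600 s, V = ΣQ_DR · Δt = 118.0 × 3600 = 4.25 × 10^5 m³.

V ≈ 4.25 × 10^5 m³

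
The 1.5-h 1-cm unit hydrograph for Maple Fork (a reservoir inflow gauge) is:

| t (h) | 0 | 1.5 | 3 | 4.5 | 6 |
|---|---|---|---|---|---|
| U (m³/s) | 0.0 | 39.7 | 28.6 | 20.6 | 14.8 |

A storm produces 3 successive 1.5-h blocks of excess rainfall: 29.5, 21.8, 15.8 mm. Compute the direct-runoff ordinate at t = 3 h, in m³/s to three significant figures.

Q ≈ 171 m³/s

By discrete convolution, Q_j = Σ (P_i / 10 mm) · U_{j−i}.
At t = 3 h (j=2): Q = (29.5/10)·28.6 + (21.8/10)·39.7 + (15.8/10)·0.0 = 171 m³/s.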